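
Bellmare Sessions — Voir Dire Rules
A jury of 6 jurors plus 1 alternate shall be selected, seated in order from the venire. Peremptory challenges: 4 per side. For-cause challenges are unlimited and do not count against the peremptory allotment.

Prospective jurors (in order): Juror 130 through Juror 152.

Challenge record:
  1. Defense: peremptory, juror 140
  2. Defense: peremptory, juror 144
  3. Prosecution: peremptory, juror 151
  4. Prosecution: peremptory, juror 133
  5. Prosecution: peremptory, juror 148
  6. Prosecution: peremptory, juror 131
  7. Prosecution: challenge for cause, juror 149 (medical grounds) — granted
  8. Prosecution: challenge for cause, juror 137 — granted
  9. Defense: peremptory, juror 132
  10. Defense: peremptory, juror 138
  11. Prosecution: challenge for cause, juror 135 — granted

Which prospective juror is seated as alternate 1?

143

Removed: #131, #132, #133, #135, #137, #138, #140, #144, #148, #149, #151.
Filling seats in venire order through position 7: #130, #134, #136, #139, #141, #142, #143.
So alternate 1 is #143.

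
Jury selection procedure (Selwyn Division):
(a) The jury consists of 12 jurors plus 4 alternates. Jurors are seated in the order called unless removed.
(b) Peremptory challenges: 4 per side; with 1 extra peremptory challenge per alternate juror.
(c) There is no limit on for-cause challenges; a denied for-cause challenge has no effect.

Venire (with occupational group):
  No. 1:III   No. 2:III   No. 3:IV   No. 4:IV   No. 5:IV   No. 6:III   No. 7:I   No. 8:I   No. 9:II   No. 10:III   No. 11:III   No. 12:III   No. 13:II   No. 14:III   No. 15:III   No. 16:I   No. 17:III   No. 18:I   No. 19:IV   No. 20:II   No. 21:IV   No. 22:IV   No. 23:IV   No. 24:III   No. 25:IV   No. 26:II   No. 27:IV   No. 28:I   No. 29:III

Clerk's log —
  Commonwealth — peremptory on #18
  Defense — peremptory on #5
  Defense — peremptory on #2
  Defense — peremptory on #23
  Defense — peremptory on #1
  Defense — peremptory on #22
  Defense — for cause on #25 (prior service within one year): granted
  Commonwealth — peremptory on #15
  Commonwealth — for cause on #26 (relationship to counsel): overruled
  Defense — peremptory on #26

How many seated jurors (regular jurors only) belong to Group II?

2

Removed: #1, #2, #5, #15, #18, #22, #23, #25, #26.
Seated jurors 1–12: #3, #4, #6, #7, #8, #9, #10, #11, #12, #13, #14, #16 (alternates #17, #19, #20, #21 not counted).
Of those, in Group II: #9, #13 → 2.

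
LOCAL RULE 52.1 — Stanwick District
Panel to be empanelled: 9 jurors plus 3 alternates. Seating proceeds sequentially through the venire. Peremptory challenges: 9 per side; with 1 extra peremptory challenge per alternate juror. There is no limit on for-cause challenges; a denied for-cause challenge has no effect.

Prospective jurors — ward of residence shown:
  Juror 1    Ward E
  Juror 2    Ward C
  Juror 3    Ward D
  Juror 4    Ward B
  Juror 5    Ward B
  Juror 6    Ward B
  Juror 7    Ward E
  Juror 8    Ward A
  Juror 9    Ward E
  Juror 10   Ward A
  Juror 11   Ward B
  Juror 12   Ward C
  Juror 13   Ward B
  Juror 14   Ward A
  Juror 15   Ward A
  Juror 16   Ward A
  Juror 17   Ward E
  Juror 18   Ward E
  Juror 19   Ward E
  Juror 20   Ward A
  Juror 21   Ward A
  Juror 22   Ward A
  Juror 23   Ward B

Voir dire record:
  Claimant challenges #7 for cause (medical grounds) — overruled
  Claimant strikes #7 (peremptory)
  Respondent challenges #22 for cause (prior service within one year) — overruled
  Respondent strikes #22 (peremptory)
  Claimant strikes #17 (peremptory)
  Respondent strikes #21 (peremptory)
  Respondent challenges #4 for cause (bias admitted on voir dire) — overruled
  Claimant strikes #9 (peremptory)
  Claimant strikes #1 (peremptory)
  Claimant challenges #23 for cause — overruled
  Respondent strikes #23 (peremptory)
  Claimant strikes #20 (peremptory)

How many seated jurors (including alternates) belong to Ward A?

Removed: #1, #7, #9, #17, #20, #21, #22, #23.
Seated (12 incl. alternates): #2, #3, #4, #5, #6, #8, #10, #11, #12, #13, #14, #15.
Of those, in Ward A: #8, #10, #14, #15 → 4.

4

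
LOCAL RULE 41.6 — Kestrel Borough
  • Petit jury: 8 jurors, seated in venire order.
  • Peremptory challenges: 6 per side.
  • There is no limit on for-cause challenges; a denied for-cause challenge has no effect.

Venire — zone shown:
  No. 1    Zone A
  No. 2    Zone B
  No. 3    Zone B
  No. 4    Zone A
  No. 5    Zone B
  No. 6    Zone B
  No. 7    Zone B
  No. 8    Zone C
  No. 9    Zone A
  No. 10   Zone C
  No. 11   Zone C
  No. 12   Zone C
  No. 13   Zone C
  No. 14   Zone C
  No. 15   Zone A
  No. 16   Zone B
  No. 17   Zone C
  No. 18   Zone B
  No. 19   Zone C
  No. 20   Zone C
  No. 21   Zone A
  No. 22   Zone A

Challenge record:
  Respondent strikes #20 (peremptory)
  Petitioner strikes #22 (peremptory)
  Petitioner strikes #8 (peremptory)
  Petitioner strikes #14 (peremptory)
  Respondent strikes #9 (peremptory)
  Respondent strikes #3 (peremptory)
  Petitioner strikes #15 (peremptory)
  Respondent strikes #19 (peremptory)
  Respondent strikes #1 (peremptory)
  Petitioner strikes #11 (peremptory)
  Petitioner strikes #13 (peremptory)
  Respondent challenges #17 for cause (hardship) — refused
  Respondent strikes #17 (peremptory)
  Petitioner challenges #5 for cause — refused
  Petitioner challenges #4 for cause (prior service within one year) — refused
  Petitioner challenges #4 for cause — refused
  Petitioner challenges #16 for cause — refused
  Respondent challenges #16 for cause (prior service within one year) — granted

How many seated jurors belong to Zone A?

1

Removed: #1, #3, #8, #9, #11, #13, #14, #15, #16, #17, #19, #20, #22.
Seated jurors 1–8: #2, #4, #5, #6, #7, #10, #12, #18.
Of those, in Zone A: #4 → 1.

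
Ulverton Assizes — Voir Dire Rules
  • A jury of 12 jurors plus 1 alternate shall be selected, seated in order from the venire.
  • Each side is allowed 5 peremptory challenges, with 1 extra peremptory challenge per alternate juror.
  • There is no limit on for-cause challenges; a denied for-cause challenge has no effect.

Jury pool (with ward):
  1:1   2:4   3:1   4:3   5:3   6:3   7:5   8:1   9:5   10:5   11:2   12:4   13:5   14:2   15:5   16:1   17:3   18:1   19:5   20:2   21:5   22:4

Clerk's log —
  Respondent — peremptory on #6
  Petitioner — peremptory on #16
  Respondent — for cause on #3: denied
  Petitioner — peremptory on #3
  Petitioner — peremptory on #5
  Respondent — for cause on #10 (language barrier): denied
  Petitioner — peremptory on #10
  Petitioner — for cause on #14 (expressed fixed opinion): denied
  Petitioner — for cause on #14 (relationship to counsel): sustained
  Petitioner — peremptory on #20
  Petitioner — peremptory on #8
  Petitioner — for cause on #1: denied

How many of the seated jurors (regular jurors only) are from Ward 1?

Removed: #3, #5, #6, #8, #10, #14, #16, #20.
Seated jurors 1–12: #1, #2, #4, #7, #9, #11, #12, #13, #15, #17, #18, #19 (alternates #21 not counted).
Of those, in Ward 1: #1, #18 → 2.

2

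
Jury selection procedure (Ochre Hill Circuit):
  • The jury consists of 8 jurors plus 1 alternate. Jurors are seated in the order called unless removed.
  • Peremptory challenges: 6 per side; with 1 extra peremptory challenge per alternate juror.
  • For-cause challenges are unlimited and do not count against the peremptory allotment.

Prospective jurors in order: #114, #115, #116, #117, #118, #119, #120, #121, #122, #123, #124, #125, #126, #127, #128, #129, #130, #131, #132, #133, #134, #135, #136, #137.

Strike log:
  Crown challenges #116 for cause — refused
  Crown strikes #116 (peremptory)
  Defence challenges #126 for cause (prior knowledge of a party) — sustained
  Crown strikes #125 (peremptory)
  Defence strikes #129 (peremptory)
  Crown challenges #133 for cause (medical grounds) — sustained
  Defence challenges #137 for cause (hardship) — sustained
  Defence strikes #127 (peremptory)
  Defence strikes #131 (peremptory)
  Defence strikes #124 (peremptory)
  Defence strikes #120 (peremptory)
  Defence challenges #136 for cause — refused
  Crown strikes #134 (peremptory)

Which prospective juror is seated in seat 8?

123

Removed: #116, #120, #124, #125, #126, #127, #129, #131, #133, #134, #137. (#136 stays — for-cause denied.)
Seating in order: seats 1–8 → #114, #115, #117, #118, #119, #121, #122, #123; alternates → #128.
So seat 8 is #123.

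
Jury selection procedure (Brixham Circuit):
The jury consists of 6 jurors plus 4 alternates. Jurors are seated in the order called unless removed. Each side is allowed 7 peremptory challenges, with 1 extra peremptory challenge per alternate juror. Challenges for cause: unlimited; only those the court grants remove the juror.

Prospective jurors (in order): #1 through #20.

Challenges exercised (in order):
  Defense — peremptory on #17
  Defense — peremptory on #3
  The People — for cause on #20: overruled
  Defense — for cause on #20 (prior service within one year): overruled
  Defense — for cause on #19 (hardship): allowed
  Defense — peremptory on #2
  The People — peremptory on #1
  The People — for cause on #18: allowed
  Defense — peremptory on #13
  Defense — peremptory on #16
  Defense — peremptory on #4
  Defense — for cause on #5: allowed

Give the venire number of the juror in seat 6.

11

Removed: #1, #2, #3, #4, #5, #13, #16, #17, #18, #19. (#20 stays — for-cause denied.)
Seating in order: seats 1–6 → #6, #7, #8, #9, #10, #11; alternates → #12, #14, #15, #20.
So seat 6 is #11.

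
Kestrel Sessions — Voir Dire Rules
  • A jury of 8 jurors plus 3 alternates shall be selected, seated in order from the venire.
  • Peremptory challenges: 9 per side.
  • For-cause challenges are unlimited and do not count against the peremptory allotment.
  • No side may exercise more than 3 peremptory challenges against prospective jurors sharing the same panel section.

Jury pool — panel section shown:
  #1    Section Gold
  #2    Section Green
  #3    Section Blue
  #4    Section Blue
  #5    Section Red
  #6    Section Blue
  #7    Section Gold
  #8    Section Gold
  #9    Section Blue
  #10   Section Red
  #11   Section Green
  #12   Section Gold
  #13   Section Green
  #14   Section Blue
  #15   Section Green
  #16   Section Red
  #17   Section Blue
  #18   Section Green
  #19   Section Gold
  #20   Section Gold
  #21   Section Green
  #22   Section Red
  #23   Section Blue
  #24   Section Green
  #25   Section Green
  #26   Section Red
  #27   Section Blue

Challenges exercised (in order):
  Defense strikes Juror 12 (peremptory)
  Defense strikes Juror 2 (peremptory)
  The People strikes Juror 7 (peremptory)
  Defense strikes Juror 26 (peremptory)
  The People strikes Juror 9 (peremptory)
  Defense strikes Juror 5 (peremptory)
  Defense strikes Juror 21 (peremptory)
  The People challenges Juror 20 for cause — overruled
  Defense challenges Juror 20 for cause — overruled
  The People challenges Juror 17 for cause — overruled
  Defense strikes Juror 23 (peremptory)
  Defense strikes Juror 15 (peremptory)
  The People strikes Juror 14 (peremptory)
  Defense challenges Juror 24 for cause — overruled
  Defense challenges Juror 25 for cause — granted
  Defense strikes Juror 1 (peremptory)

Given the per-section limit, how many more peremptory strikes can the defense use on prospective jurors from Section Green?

0

Defense peremptories so far: #12, #2, #26, #5, #21, #23, #15, #1 — 8 of 9 used, 1 left overall.
Against Section Green: #2, #21, #15 — 3 used; per-section cap 3 leaves 0.
Binding limit: min(1, 0) = 0.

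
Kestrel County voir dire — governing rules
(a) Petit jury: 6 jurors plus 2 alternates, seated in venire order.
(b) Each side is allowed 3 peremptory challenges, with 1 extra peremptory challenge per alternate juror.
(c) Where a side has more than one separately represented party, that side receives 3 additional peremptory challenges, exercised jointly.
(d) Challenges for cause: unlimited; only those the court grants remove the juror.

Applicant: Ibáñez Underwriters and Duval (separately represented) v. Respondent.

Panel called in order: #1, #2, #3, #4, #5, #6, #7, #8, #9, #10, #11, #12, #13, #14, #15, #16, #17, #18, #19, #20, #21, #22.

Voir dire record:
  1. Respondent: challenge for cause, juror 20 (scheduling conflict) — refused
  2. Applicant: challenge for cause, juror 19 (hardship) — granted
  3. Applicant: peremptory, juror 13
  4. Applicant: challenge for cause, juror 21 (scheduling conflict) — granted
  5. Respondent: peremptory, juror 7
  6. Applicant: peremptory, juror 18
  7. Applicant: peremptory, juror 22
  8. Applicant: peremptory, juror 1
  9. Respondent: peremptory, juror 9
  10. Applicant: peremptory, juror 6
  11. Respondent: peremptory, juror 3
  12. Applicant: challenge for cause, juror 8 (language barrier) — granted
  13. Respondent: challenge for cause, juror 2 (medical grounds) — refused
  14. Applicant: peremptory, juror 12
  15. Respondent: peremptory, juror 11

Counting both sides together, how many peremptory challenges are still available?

3

Applicant allotment: 3 base + 1 × 2 alternates + 3 multi-party = 8. Respondent allotment: 3 base + 1 × 2 alternates = 5.
Applicant peremptories used: #13, #18, #22, #1, #6, #12 — 6 (for-cause on #19, #21, #8 don't count).
Respondent peremptories used: #7, #9, #3, #11 — 4 (for-cause on #20, #2 don't count).
Remaining: (8 − 6) + (5 − 4) = 3.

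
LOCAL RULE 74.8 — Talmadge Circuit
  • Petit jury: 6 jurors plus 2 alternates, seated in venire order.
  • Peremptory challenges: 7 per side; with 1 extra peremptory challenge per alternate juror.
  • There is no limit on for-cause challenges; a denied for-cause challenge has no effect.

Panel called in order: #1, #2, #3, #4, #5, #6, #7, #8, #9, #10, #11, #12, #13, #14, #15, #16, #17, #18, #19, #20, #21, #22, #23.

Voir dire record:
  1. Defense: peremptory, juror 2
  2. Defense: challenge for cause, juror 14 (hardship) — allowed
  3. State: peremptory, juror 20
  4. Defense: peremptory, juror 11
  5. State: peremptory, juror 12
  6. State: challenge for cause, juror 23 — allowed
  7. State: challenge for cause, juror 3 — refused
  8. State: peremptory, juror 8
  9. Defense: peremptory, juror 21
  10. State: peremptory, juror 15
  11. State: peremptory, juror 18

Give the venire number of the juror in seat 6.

7

Removed: #2, #8, #11, #12, #14, #15, #18, #20, #21, #23. (#3 stays — for-cause denied.)
Filling seats in venire order through position 6: #1, #3, #4, #5, #6, #7.
So seat 6 is #7.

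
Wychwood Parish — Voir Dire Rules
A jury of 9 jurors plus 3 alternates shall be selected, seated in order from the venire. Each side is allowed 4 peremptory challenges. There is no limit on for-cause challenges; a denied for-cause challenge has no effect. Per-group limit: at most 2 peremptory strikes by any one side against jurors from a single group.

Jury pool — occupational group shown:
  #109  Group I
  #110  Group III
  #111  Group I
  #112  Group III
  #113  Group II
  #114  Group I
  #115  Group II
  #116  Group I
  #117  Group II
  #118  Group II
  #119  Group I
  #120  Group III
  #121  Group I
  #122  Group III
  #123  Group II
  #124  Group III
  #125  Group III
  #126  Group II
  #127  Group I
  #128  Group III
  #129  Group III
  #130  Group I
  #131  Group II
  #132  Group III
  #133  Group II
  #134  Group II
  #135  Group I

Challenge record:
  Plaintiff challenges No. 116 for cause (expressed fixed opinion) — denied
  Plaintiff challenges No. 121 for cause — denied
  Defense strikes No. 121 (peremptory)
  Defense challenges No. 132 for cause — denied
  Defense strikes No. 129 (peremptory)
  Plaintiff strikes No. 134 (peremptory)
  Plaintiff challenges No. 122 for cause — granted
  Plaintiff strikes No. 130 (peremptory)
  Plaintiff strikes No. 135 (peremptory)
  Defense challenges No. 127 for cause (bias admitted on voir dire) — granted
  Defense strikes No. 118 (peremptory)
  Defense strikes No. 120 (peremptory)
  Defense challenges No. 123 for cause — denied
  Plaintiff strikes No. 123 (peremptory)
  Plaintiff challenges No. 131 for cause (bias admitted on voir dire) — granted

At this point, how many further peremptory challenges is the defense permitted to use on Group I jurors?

Defense peremptories so far: #121, #129, #118, #120 — 4 of 4 used, 0 left overall.
Against Group I: #121 — 1 used; per-group cap 2 leaves 1.
Binding limit: min(0, 1) = 0.

0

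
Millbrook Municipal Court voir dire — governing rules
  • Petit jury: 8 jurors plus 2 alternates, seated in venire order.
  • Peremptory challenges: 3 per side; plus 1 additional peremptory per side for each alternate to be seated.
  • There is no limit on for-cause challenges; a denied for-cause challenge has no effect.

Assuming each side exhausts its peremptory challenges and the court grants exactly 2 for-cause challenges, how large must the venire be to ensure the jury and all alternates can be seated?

Seats to fill: 8 + 2 alternates = 10.
Peremptories: 3 + 1×2 = 5 per side × 2 sides = 10.
For-cause removals: 2.
Minimum venire: 10 + 10 + 2 = 22.

22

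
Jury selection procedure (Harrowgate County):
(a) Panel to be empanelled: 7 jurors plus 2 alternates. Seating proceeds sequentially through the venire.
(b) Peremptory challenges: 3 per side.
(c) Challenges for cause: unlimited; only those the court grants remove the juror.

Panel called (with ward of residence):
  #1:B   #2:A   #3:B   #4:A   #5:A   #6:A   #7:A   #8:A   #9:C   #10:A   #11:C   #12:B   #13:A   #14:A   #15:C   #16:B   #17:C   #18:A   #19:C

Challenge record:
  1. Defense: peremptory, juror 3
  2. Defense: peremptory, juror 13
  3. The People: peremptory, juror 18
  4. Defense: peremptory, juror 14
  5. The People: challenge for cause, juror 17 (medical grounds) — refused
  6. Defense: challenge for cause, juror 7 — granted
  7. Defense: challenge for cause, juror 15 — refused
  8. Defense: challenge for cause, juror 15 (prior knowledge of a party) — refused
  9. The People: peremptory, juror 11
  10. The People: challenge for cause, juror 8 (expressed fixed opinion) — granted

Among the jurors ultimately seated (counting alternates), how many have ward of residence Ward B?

2

Removed: #3, #7, #8, #11, #13, #14, #18.
Seated (9 incl. alternates): #1, #2, #4, #5, #6, #9, #10, #12, #15.
Of those, in Ward B: #1, #12 → 2.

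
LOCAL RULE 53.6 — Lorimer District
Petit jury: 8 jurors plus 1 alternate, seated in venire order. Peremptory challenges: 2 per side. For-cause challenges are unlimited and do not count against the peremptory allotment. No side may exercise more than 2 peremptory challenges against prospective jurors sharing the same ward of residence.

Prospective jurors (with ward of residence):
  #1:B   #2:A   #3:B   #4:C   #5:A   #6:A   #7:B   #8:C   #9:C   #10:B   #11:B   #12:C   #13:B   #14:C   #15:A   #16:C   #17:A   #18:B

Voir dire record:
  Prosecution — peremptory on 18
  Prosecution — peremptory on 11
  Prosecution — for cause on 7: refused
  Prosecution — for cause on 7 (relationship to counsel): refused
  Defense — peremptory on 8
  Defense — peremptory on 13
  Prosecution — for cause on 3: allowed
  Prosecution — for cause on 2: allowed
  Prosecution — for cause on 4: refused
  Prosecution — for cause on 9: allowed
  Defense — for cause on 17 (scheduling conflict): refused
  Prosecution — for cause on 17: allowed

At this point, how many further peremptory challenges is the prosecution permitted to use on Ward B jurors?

Prosecution peremptories so far: #18, #11 — 2 of 2 used, 0 left overall.
Against Ward B: #18, #11 — 2 used; per-ward cap 2 leaves 0.
Binding limit: min(0, 0) = 0.

0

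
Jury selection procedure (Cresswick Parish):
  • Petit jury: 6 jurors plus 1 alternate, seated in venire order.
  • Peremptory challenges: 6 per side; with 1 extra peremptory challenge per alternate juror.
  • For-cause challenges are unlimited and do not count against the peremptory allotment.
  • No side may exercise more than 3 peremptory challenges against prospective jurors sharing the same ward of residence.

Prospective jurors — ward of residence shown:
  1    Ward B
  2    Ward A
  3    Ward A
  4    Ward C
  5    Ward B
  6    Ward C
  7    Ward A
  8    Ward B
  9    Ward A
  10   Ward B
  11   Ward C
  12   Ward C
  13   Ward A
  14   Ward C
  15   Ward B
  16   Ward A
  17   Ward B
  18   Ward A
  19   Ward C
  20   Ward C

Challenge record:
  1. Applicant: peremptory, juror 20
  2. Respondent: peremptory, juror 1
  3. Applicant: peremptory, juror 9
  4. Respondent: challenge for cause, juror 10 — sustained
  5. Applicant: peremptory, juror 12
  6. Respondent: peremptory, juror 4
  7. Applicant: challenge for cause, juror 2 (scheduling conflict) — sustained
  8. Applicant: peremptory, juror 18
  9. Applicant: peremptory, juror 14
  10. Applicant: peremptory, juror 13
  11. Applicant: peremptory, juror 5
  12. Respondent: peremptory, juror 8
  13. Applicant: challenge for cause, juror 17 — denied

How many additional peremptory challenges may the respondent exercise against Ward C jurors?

Respondent peremptories so far: #1, #4, #8 — 3 of 7 used, 4 left overall.
Against Ward C: #4 — 1 used; per-ward cap 3 leaves 2.
Binding limit: min(4, 2) = 2.

2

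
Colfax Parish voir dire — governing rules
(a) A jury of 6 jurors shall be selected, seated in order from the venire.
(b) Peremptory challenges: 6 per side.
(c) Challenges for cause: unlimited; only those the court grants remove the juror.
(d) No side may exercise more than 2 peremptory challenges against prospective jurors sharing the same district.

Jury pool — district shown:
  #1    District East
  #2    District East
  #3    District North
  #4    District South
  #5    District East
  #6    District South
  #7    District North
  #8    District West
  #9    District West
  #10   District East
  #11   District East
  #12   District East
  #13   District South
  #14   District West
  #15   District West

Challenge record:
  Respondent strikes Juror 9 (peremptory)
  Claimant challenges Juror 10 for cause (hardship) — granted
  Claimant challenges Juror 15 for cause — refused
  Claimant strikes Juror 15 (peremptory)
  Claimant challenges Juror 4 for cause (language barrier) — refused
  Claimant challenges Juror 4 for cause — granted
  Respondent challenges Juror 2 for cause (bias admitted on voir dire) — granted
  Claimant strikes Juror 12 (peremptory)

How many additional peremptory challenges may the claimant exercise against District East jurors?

1

Claimant peremptories so far: #15, #12 — 2 of 6 used, 4 left overall.
Against District East: #12 — 1 used; per-district cap 2 leaves 1.
Binding limit: min(4, 1) = 1.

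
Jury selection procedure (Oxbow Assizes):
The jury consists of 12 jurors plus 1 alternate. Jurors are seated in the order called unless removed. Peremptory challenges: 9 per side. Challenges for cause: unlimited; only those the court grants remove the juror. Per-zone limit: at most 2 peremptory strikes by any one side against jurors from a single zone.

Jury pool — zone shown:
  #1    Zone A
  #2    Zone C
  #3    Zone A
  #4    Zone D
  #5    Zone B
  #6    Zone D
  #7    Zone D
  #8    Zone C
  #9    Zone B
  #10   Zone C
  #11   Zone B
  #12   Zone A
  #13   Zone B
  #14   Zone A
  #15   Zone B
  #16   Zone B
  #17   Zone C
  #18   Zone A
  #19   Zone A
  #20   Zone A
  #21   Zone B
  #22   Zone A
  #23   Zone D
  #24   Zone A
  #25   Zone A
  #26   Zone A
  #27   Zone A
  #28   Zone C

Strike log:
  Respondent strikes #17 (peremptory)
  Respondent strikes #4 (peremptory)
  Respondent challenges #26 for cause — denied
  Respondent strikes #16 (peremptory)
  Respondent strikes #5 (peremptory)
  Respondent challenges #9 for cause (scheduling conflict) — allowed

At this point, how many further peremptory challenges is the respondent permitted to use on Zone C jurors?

1

Respondent peremptories so far: #17, #4, #16, #5 — 4 of 9 used, 5 left overall.
Against Zone C: #17 — 1 used; per-zone cap 2 leaves 1.
Binding limit: min(5, 1) = 1.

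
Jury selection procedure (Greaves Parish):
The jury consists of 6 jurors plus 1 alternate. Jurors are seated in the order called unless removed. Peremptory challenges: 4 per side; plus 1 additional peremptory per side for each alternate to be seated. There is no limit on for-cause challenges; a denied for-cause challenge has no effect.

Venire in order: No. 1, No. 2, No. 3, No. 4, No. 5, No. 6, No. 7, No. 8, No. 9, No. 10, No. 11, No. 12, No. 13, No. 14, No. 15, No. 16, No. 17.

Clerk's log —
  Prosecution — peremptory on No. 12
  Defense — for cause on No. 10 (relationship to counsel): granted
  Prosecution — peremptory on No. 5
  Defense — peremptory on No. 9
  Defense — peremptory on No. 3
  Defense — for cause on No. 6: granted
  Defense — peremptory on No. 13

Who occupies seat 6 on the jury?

Removed: #3, #5, #6, #9, #10, #12, #13.
Seating in order: seats 1–6 → #1, #2, #4, #7, #8, #11; alternates → #14.
So seat 6 is #11.

11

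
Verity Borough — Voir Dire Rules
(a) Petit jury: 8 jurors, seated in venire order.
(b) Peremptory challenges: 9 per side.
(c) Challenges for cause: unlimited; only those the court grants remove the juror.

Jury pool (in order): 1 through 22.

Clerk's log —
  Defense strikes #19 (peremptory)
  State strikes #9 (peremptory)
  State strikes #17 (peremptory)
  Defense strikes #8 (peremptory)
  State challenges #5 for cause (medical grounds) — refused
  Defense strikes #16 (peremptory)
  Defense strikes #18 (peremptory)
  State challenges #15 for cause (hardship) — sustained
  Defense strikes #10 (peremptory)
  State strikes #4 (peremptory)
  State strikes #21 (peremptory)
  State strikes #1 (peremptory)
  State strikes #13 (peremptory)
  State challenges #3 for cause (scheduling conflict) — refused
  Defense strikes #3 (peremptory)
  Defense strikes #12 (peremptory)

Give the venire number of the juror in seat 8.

22

Removed: #1, #3, #4, #8, #9, #10, #12, #13, #15, #16, #17, #18, #19, #21. (#5 stays — for-cause denied.)
Seating in order: seats 1–8 → #2, #5, #6, #7, #11, #14, #20, #22.
So seat 8 is #22.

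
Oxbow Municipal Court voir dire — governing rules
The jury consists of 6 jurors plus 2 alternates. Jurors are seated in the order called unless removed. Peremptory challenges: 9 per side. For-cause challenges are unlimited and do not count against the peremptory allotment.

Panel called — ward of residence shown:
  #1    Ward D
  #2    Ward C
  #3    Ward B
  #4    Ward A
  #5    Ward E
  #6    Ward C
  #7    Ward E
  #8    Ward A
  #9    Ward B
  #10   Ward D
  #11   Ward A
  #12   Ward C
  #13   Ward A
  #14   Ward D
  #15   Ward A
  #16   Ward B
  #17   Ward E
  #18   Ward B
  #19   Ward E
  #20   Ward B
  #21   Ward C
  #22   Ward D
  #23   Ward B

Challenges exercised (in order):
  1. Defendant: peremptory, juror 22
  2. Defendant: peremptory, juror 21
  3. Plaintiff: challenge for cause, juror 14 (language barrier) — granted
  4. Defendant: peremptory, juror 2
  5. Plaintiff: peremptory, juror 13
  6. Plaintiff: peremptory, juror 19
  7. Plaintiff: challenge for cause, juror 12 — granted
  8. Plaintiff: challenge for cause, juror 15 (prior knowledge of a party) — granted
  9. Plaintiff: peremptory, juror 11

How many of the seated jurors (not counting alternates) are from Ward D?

Removed: #2, #11, #12, #13, #14, #15, #19, #21, #22.
Seated jurors 1–6: #1, #3, #4, #5, #6, #7 (alternates #8, #9 not counted).
Of those, in Ward D: #1 → 1.

1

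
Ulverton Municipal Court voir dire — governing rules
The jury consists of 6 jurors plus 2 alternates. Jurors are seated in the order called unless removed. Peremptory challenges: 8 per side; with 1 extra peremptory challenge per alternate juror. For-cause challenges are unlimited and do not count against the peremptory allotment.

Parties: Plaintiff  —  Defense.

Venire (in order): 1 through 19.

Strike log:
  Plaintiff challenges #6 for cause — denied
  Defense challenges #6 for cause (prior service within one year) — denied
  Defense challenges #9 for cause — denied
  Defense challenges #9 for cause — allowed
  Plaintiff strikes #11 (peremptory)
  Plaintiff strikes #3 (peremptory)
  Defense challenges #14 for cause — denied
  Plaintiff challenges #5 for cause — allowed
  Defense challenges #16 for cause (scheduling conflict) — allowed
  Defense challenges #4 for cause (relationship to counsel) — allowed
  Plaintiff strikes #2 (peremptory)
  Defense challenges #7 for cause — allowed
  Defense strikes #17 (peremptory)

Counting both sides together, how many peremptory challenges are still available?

16

Plaintiff allotment: 8 base + 1 × 2 alternates = 10. Defense allotment: 8 base + 1 × 2 alternates = 10.
Plaintiff peremptories used: #11, #3, #2 — 3 (for-cause on #6, #5 don't count).
Defense peremptories used: #17 — 1 (for-cause on #6, #9, #9, #14, #16, #4, #7 don't count).
Remaining: (10 − 3) + (10 − 1) = 16.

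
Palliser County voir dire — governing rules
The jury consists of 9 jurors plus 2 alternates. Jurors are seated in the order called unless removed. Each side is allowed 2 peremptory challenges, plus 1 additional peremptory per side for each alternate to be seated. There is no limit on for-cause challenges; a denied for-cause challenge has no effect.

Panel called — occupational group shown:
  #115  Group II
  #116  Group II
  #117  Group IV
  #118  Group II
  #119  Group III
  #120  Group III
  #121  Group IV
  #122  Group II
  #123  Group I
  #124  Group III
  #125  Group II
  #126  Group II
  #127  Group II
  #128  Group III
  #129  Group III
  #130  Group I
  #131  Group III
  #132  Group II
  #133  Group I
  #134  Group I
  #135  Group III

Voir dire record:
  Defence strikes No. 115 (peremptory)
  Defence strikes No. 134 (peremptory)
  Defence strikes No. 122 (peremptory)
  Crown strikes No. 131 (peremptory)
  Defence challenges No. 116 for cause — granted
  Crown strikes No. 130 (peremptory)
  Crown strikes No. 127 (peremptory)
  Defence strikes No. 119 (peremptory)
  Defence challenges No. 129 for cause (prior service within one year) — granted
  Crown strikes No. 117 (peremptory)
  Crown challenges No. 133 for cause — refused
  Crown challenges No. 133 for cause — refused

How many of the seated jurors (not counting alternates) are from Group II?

4

Removed: #115, #116, #117, #119, #122, #127, #129, #130, #131, #134.
Seated jurors 1–9: #118, #120, #121, #123, #124, #125, #126, #128, #132 (alternates #133, #135 not counted).
Of those, in Group II: #118, #125, #126, #132 → 4.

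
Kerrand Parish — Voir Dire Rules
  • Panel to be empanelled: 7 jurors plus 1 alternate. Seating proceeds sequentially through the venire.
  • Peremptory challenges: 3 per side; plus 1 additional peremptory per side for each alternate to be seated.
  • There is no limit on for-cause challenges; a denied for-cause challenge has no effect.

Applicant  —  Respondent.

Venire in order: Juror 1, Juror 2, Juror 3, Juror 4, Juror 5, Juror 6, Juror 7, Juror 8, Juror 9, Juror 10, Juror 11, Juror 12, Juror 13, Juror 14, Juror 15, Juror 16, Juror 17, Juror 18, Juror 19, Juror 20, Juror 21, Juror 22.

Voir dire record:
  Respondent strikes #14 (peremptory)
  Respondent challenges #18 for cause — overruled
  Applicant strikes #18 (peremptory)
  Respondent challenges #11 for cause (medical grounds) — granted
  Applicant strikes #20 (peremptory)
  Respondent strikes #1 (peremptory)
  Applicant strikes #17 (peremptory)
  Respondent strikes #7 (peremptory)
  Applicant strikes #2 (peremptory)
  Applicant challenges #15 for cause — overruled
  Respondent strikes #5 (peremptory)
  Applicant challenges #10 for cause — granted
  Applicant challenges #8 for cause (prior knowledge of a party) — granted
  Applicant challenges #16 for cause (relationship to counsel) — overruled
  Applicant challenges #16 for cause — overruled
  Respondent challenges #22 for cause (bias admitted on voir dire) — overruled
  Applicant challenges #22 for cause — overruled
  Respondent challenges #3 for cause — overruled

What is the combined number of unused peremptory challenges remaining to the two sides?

Applicant allotment: 3 base + 1 × 1 alternate = 4. Respondent allotment: 3 base + 1 × 1 alternate = 4.
Applicant peremptories used: #18, #20, #17, #2 — 4 (for-cause on #15, #10, #8, #16, #16, #22 don't count).
Respondent peremptories used: #14, #1, #7, #5 — 4 (for-cause on #18, #11, #22, #3 don't count).
Remaining: (4 − 4) + (4 − 4) = 0.

0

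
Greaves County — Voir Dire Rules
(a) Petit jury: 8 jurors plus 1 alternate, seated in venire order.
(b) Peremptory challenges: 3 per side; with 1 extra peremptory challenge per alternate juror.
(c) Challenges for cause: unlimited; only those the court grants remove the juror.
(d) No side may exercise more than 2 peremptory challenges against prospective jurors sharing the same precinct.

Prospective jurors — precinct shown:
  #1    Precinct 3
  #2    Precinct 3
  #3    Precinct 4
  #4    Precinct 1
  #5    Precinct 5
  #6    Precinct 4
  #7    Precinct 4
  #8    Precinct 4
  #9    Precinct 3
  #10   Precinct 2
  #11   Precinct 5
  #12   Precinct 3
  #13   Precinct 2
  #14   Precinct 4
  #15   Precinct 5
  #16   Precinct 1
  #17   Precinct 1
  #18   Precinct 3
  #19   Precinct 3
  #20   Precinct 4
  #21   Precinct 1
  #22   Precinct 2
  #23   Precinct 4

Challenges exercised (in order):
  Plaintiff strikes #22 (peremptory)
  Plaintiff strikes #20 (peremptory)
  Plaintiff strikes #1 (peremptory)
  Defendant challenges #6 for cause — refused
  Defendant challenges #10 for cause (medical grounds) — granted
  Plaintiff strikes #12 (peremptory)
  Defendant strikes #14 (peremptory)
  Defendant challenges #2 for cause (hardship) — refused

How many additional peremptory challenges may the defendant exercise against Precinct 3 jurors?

Defendant peremptories so far: #14 — 1 of 4 used, 3 left overall.
Against Precinct 3: none yet — per-precinct cap 2 leaves 2.
Binding limit: min(3, 2) = 2.

2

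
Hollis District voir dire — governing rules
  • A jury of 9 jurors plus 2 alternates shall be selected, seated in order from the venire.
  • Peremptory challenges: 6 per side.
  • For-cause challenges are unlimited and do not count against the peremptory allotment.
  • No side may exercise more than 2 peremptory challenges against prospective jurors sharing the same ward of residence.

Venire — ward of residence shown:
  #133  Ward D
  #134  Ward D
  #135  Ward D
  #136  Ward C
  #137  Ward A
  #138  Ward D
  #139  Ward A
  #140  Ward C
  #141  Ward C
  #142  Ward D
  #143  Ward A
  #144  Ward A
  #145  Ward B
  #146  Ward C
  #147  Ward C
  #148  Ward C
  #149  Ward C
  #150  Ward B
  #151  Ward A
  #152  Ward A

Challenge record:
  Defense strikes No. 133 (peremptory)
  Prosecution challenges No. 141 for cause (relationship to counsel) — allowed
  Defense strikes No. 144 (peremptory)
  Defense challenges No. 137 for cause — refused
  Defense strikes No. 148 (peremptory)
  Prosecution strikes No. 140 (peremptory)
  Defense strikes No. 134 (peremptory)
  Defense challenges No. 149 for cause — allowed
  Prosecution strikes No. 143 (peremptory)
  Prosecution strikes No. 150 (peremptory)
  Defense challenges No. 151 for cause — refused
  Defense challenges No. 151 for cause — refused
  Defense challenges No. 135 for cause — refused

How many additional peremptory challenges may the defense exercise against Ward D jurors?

Defense peremptories so far: #133, #144, #148, #134 — 4 of 6 used, 2 left overall.
Against Ward D: #133, #134 — 2 used; per-ward cap 2 leaves 0.
Binding limit: min(2, 0) = 0.

0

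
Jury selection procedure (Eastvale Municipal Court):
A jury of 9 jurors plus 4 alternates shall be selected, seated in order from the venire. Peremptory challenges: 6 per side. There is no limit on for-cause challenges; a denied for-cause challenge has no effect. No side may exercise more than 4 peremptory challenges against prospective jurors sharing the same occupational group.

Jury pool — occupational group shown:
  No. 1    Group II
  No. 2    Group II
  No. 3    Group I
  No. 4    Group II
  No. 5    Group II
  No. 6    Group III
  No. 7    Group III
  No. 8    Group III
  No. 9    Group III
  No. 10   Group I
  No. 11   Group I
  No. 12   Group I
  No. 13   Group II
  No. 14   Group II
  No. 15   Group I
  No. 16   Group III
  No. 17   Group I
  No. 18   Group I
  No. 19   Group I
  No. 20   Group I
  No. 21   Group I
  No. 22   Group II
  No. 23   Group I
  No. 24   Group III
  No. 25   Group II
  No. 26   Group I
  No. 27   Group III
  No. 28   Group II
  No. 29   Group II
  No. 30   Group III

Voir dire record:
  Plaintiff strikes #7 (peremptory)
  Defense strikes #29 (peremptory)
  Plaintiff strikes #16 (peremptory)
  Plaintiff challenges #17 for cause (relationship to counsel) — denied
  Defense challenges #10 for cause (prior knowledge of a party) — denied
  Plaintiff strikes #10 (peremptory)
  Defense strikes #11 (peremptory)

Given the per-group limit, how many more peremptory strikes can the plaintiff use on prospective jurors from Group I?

Plaintiff peremptories so far: #7, #16, #10 — 3 of 6 used, 3 left overall.
Against Group I: #10 — 1 used; per-group cap 4 leaves 3.
Binding limit: min(3, 3) = 3.

3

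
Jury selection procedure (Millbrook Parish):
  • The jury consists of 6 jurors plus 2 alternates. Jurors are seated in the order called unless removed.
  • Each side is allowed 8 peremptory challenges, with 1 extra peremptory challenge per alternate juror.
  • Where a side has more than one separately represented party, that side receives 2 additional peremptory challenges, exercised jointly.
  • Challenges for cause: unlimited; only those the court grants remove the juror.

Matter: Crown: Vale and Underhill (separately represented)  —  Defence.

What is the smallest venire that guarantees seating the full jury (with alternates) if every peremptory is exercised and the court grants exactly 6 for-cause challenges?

Seats to fill: 6 + 2 alternates = 8.
Peremptories — Crown: 8 + 1×2 + 2 = 12; Defence: 8 + 1×2 = 10; total 22.
For-cause removals: 6.
Minimum venire: 8 + 22 + 6 = 36.

36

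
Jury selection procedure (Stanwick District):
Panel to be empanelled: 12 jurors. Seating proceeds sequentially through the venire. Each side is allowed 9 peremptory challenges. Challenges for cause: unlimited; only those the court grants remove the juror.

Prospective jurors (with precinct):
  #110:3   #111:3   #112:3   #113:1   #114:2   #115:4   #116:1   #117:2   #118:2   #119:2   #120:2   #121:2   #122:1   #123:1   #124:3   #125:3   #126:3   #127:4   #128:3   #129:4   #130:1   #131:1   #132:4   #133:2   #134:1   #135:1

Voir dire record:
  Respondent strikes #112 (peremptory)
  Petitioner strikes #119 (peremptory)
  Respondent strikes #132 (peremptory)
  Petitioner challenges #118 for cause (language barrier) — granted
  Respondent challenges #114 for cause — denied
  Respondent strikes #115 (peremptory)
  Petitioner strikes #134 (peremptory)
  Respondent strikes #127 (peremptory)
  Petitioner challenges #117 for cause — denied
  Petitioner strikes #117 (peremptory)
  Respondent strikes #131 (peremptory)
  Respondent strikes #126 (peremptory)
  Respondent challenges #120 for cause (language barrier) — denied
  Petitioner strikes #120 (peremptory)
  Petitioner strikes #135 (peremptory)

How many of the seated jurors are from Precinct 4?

1

Removed: #112, #115, #117, #118, #119, #120, #126, #127, #131, #132, #134, #135.
Seated jurors 1–12: #110, #111, #113, #114, #116, #121, #122, #123, #124, #125, #128, #129.
Of those, in Precinct 4: #129 → 1.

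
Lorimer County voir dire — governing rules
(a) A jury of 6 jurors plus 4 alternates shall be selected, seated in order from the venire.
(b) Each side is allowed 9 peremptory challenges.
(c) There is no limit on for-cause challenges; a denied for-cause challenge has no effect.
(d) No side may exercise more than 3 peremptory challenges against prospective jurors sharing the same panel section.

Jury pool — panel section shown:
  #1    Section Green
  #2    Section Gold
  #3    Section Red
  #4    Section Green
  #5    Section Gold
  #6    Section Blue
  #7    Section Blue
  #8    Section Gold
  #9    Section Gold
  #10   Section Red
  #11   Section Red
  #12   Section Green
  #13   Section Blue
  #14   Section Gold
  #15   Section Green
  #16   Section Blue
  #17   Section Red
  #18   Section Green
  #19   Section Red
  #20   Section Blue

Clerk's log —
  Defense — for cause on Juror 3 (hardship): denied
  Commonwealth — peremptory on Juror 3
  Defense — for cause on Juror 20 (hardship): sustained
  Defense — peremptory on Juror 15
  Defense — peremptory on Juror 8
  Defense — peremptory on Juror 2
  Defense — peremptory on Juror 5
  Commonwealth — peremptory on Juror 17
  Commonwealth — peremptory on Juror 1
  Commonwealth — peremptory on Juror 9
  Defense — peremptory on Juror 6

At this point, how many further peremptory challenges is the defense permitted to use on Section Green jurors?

Defense peremptories so far: #15, #8, #2, #5, #6 — 5 of 9 used, 4 left overall.
Against Section Green: #15 — 1 used; per-section cap 3 leaves 2.
Binding limit: min(4, 2) = 2.

2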